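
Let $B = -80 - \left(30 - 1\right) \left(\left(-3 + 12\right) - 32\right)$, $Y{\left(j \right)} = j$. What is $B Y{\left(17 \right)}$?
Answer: $9979$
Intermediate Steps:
$B = 587$ ($B = -80 - 29 \left(9 - 32\right) = -80 - 29 \left(-23\right) = -80 - -667 = -80 + 667 = 587$)
$B Y{\left(17 \right)} = 587 \cdot 17 = 9979$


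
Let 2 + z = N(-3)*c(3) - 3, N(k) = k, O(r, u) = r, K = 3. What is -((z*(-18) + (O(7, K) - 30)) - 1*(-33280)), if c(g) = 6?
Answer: -33671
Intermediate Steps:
z = -23 (z = -2 + (-3*6 - 3) = -2 + (-18 - 3) = -2 - 21 = -23)
-((z*(-18) + (O(7, K) - 30)) - 1*(-33280)) = -((-23*(-18) + (7 - 30)) - 1*(-33280)) = -((414 - 23) + 33280) = -(391 + 33280) = -1*33671 = -33671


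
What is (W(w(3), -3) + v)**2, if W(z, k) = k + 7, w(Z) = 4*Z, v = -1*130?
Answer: 15876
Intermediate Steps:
v = -130
W(z, k) = 7 + k
(W(w(3), -3) + v)**2 = ((7 - 3) - 130)**2 = (4 - 130)**2 = (-126)**2 = 15876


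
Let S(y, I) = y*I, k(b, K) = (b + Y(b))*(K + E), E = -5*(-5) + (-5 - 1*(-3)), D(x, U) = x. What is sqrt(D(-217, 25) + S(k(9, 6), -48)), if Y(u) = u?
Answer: I*sqrt(25273) ≈ 158.97*I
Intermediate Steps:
E = 23 (E = 25 + (-5 + 3) = 25 - 2 = 23)
k(b, K) = 2*b*(23 + K) (k(b, K) = (b + b)*(K + 23) = (2*b)*(23 + K) = 2*b*(23 + K))
S(y, I) = I*y
sqrt(D(-217, 25) + S(k(9, 6), -48)) = sqrt(-217 - 96*9*(23 + 6)) = sqrt(-217 - 96*9*29) = sqrt(-217 - 48*522) = sqrt(-217 - 25056) = sqrt(-25273) = I*sqrt(25273)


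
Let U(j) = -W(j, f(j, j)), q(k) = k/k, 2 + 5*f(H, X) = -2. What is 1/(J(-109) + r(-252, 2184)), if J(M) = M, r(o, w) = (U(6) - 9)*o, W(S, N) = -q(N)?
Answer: 1/1907 ≈ 0.00052438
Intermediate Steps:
f(H, X) = -⅘ (f(H, X) = -⅖ + (⅕)*(-2) = -⅖ - ⅖ = -⅘)
q(k) = 1
W(S, N) = -1 (W(S, N) = -1*1 = -1)
U(j) = 1 (U(j) = -1*(-1) = 1)
r(o, w) = -8*o (r(o, w) = (1 - 9)*o = -8*o)
1/(J(-109) + r(-252, 2184)) = 1/(-109 - 8*(-252)) = 1/(-109 + 2016) = 1/1907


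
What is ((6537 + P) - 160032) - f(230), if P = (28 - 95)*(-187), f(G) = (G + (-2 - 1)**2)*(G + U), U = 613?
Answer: -342443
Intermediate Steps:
f(G) = (9 + G)*(613 + G) (f(G) = (G + (-2 - 1)**2)*(G + 613) = (G + (-3)**2)*(613 + G) = (G + 9)*(613 + G) = (9 + G)*(613 + G))
P = 12529 (P = -67*(-187) = 12529)
((6537 + P) - 160032) - f(230) = ((6537 + 12529) - 160032) - (5517 + 230**2 + 622*230) = (19066 - 160032) - (5517 + 52900 + 143060) = -140966 - 1*201477 = -140966 - 201477 = -342443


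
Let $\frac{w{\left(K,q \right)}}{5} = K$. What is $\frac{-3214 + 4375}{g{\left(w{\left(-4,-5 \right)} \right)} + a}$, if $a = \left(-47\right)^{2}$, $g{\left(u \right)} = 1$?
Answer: $\frac{1161}{2210} \approx 0.52534$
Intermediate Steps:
$w{\left(K,q \right)} = 5 K$
$a = 2209$
$\frac{-3214 + 4375}{g{\left(w{\left(-4,-5 \right)} \right)} + a} = \frac{-3214 + 4375}{1 + 2209} = \frac{1161}{2210}$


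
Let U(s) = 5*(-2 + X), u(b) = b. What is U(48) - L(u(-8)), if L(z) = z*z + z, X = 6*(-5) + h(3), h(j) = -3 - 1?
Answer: -236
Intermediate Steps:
h(j) = -4
X = -34 (X = 6*(-5) - 4 = -30 - 4 = -34)
L(z) = z + z**2 (L(z) = z**2 + z = z + z**2)
U(s) = -180 (U(s) = 5*(-2 - 34) = 5*(-36) = -180)
U(48) - L(u(-8)) = -180 - (-8)*(1 - 8) = -180 - (-8)*(-7) = -180 - 1*56 = -180 - 56 = -236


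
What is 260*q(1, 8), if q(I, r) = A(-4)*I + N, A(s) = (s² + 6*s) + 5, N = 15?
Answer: 3120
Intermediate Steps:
A(s) = 5 + s² + 6*s
q(I, r) = 15 - 3*I (q(I, r) = (5 + (-4)² + 6*(-4))*I + 15 = (5 + 16 - 24)*I + 15 = -3*I + 15 = 15 - 3*I)
260*q(1, 8) = 260*(15 - 3*1) = 260*(15 - 3) = 260*12 = 3120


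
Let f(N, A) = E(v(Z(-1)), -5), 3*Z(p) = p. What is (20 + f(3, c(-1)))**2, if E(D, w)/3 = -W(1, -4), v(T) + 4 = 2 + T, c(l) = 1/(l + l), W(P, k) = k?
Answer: 1024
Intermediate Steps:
c(l) = 1/(2*l)
Z(p) = p/3
v(T) = -2 + T (v(T) = -4 + (2 + T) = -2 + T)
E(D, w) = 12 (E(D, w) = 3*(-1*(-4)) = 3*4 = 12)
f(N, A) = 12
(20 + f(3, c(-1)))**2 = (20 + 12)**2 = 32**2 = 1024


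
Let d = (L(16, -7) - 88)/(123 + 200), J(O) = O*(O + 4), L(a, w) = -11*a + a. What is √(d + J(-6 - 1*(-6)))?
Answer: 2*I*√20026/323 ≈ 0.87624*I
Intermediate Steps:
L(a, w) = -10*a
J(O) = O*(4 + O)
d = -248/323 (d = (-10*16 - 88)/(123 + 200) = (-160 - 88)/323 = -248*1/323 = -248/323 ≈ -0.76780)
√(d + J(-6 - 1*(-6))) = √(-248/323 + (-6 - 1*(-6))*(4 + (-6 - 1*(-6)))) = √(-248/323 + (-6 + 6)*(4 + (-6 + 6))) = √(-248/323 + 0*(4 + 0)) = √(-248/323 + 0*4) = √(-248/323 + 0) = √(-248/323) = 2*I*√20026/323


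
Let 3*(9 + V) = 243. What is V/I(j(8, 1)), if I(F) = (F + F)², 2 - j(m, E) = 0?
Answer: 9/2 ≈ 4.5000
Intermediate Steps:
V = 72 (V = -9 + (⅓)*243 = -9 + 81 = 72)
j(m, E) = 2 (j(m, E) = 2 - 1*0 = 2 + 0 = 2)
I(F) = 4*F² (I(F) = (2*F)² = 4*F²)
V/I(j(8, 1)) = 72/((4*2²)) = 72/((4*4)) = 72/16 = 72*(1/16) = 9/2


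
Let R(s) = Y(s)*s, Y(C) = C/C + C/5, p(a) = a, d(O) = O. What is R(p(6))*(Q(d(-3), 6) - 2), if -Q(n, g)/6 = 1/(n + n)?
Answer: -66/5 ≈ -13.200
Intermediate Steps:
Y(C) = 1 + C/5 (Y(C) = 1 + C*(⅕) = 1 + C/5)
Q(n, g) = -3/n (Q(n, g) = -6/(n + n) = -6*1/(2*n) = -3/n)
R(s) = s*(1 + s/5) (R(s) = (1 + s/5)*s = s*(1 + s/5))
R(p(6))*(Q(d(-3), 6) - 2) = ((⅕)*6*(5 + 6))*(-3/(-3) - 2) = ((⅕)*6*11)*(-3*(-⅓) - 2) = 66*(1 - 2)/5 = (66/5)*(-1) = -66/5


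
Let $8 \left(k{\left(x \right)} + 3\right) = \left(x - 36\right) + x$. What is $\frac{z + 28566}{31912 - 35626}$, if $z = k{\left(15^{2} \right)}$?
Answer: $- \frac{38153}{4952} \approx -7.7046$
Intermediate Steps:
$k{\left(x \right)} = - \frac{15}{2} + \frac{x}{4}$ ($k{\left(x \right)} = -3 + \frac{\left(x - 36\right) + x}{8} = -3 + \frac{\left(-36 + x\right) + x}{8} = -3 + \frac{-36 + 2 x}{8} = -3 + \left(- \frac{9}{2} + \frac{x}{4}\right) = - \frac{15}{2} + \frac{x}{4}$)
$z = \frac{195}{4}$ ($z = - \frac{15}{2} + \frac{15^{2}}{4} = - \frac{15}{2} + \frac{1}{4} \cdot 225 = - \frac{15}{2} + \frac{225}{4} = \frac{195}{4} \approx 48.75$)
$\frac{z + 28566}{31912 - 35626} = \frac{\frac{195}{4} + 28566}{31912 - 35626} = \frac{114459}{4 \left(-3714\right)} = \frac{114459}{4} \left(- \frac{1}{3714}\right) = - \frac{38153}{4952}$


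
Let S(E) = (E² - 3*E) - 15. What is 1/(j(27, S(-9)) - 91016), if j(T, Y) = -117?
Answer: -1/91133 ≈ -1.0973e-5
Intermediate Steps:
S(E) = -15 + E² - 3*E
1/(j(27, S(-9)) - 91016) = 1/(-117 - 91016) = 1/(-91133) = -1/91133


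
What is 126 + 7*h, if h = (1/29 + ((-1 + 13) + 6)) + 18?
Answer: 10969/29 ≈ 378.24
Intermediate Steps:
h = 1045/29 (h = (1/29 + (12 + 6)) + 18 = (1/29 + 18) + 18 = 523/29 + 18 = 1045/29 ≈ 36.034)
126 + 7*h = 126 + 7*(1045/29) = 126 + 7315/29 = 10969/29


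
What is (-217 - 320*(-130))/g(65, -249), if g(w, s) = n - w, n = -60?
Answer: -41383/125 ≈ -331.06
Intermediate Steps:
g(w, s) = -60 - w
(-217 - 320*(-130))/g(65, -249) = (-217 - 320*(-130))/(-60 - 1*65) = (-217 + 41600)/(-60 - 65) = 41383/(-125) = 41383*(-1/125) = -41383/125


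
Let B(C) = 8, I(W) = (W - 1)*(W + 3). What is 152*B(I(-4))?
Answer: 1216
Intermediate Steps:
I(W) = (-1 + W)*(3 + W)
152*B(I(-4)) = 152*8 = 1216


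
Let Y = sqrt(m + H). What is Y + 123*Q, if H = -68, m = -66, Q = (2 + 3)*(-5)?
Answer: -3075 + I*sqrt(134) ≈ -3075.0 + 11.576*I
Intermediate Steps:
Q = -25 (Q = 5*(-5) = -25)
Y = I*sqrt(134) (Y = sqrt(-66 - 68) = sqrt(-134) = I*sqrt(134) ≈ 11.576*I)
Y + 123*Q = I*sqrt(134) + 123*(-25) = I*sqrt(134) - 3075 = -3075 + I*sqrt(134)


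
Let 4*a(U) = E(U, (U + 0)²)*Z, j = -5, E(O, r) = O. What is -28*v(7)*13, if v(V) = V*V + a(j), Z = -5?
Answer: -20111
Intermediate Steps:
a(U) = -5*U/4 (a(U) = (U*(-5))/4 = (-5*U)/4 = -5*U/4)
v(V) = 25/4 + V² (v(V) = V*V - 5/4*(-5) = V² + 25/4 = 25/4 + V²)
-28*v(7)*13 = -28*(25/4 + 7²)*13 = -28*(25/4 + 49)*13 = -28*221/4*13 = -1547*13 = -20111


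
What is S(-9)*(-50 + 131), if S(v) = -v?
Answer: 729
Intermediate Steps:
S(-9)*(-50 + 131) = (-1*(-9))*(-50 + 131) = 9*81 = 729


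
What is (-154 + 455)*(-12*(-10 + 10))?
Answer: 0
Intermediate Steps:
(-154 + 455)*(-12*(-10 + 10)) = 301*(-12*0) = 301*0 = 0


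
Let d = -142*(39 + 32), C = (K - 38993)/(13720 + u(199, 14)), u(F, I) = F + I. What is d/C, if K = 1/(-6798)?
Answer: 954932095788/265074415 ≈ 3602.5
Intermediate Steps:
K = -1/6798 ≈ -0.00014710
C = -265074415/94716534 (C = (-1/6798 - 38993)/(13720 + (199 + 14)) = -265074415/(6798*(13720 + 213)) = -265074415/6798/13933 = -265074415/6798*1/13933 = -265074415/94716534 ≈ -2.7986)
d = -10082 (d = -142*71 = -10082)
d/C = -10082/(-265074415/94716534) = -10082*(-94716534/265074415) = 954932095788/265074415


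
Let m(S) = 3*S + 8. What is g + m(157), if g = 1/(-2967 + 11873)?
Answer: 4265975/8906 ≈ 479.00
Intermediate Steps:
m(S) = 8 + 3*S
g = 1/8906 ≈ 0.00011228
g + m(157) = 1/8906 + (8 + 3*157) = 1/8906 + (8 + 471) = 1/8906 + 479 = 4265975/8906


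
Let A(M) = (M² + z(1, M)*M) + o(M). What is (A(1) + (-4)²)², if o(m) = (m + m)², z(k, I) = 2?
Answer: 529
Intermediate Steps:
o(m) = 4*m² (o(m) = (2*m)² = 4*m²)
A(M) = 2*M + 5*M² (A(M) = (M² + 2*M) + 4*M² = 2*M + 5*M²)
(A(1) + (-4)²)² = (1*(2 + 5*1) + (-4)²)² = (1*(2 + 5) + 16)² = (1*7 + 16)² = (7 + 16)² = 23² = 529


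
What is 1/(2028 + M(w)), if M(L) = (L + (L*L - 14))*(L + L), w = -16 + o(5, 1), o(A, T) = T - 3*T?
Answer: -1/8484 ≈ -0.00011787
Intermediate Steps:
o(A, T) = -2*T
w = -18 (w = -16 - 2*1 = -16 - 2 = -18)
M(L) = 2*L*(-14 + L + L**2) (M(L) = (L + (L**2 - 14))*(2*L) = (L + (-14 + L**2))*(2*L) = (-14 + L + L**2)*(2*L) = 2*L*(-14 + L + L**2))
1/(2028 + M(w)) = 1/(2028 + 2*(-18)*(-14 - 18 + (-18)**2)) = 1/(2028 + 2*(-18)*(-14 - 18 + 324)) = 1/(2028 + 2*(-18)*292) = 1/(2028 - 10512) = 1/(-8484) = -1/8484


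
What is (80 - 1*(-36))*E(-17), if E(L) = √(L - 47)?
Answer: 928*I ≈ 928.0*I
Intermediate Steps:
E(L) = √(-47 + L)
(80 - 1*(-36))*E(-17) = (80 - 1*(-36))*√(-47 - 17) = (80 + 36)*√(-64) = 116*(8*I) = 928*I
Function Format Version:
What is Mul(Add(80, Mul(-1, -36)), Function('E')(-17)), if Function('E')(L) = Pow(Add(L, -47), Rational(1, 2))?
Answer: Mul(928, I) ≈ Mul(928.00, I)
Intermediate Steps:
Function('E')(L) = Pow(Add(-47, L), Rational(1, 2))
Mul(Add(80, Mul(-1, -36)), Function('E')(-17)) = Mul(Add(80, Mul(-1, -36)), Pow(Add(-47, -17), Rational(1, 2))) = Mul(Add(80, 36), Pow(-64, Rational(1, 2))) = Mul(116, Mul(8, I)) = Mul(928, I)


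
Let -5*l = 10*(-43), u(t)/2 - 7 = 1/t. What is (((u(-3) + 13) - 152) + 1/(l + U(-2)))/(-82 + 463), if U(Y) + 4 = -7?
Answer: -9424/28575 ≈ -0.32980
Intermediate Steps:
U(Y) = -11 (U(Y) = -4 - 7 = -11)
u(t) = 14 + 2/t (u(t) = 14 + 2*(1/t) = 14 + 2/t)
l = 86 (l = -2*(-43) = -⅕*(-430) = 86)
(((u(-3) + 13) - 152) + 1/(l + U(-2)))/(-82 + 463) = ((((14 + 2/(-3)) + 13) - 152) + 1/(86 - 11))/(-82 + 463) = ((((14 + 2*(-⅓)) + 13) - 152) + 1/75)/381 = ((((14 - ⅔) + 13) - 152) + 1/75)*(1/381) = (((40/3 + 13) - 152) + 1/75)*(1/381) = ((79/3 - 152) + 1/75)*(1/381) = (-377/3 + 1/75)*(1/381) = -9424/75*1/381 = -9424/28575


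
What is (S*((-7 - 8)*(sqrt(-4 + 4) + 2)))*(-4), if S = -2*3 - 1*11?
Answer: -2040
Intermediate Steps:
S = -17 (S = -6 - 11 = -17)
(S*((-7 - 8)*(sqrt(-4 + 4) + 2)))*(-4) = -17*(-7 - 8)*(sqrt(-4 + 4) + 2)*(-4) = -(-255)*(sqrt(0) + 2)*(-4) = -(-255)*(0 + 2)*(-4) = -(-255)*2*(-4) = -17*(-30)*(-4) = 510*(-4) = -2040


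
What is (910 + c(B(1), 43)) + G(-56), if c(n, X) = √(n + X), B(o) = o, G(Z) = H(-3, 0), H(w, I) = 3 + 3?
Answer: 916 + 2*√11 ≈ 922.63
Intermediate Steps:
H(w, I) = 6
G(Z) = 6
c(n, X) = √(X + n)
(910 + c(B(1), 43)) + G(-56) = (910 + √(43 + 1)) + 6 = (910 + √44) + 6 = (910 + 2*√11) + 6 = 916 + 2*√11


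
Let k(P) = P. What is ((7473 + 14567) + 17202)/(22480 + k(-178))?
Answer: 2803/1593 ≈ 1.7596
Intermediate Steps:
((7473 + 14567) + 17202)/(22480 + k(-178)) = ((7473 + 14567) + 17202)/(22480 - 178) = (22040 + 17202)/22302 = 39242*(1/22302) = 2803/1593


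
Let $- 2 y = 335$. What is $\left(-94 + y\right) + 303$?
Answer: $\frac{83}{2} \approx 41.5$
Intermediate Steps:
$y = - \frac{335}{2}$ ($y = \left(- \frac{1}{2}\right) 335 = - \frac{335}{2} \approx -167.5$)
$\left(-94 + y\right) + 303 = \left(-94 - \frac{335}{2}\right) + 303 = - \frac{523}{2} + 303 = \frac{83}{2}$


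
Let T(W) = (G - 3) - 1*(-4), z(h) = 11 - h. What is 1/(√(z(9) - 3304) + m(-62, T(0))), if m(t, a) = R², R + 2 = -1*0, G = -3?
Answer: 2/1659 - I*√3302/3318 ≈ 0.0012055 - 0.017319*I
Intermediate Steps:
R = -2 (R = -2 - 1*0 = -2 + 0 = -2)
T(W) = -2 (T(W) = (-3 - 3) - 1*(-4) = -6 + 4 = -2)
m(t, a) = 4 (m(t, a) = (-2)² = 4)
1/(√(z(9) - 3304) + m(-62, T(0))) = 1/(√((11 - 1*9) - 3304) + 4) = 1/(√((11 - 9) - 3304) + 4) = 1/(√(2 - 3304) + 4) = 1/(√(-3302) + 4) = 1/(I*√3302 + 4) = 1/(4 + I*√3302)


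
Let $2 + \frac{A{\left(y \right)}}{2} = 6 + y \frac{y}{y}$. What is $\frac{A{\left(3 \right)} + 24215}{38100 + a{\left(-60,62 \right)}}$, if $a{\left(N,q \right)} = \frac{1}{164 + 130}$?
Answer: $\frac{7123326}{11201401} \approx 0.63593$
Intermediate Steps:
$a{\left(N,q \right)} = \frac{1}{294}$
$A{\left(y \right)} = 8 + 2 y$ ($A{\left(y \right)} = -4 + 2 \left(6 + y \frac{y}{y}\right) = -4 + 2 \left(6 + y 1\right) = -4 + 2 \left(6 + y\right) = -4 + \left(12 + 2 y\right) = 8 + 2 y$)
$\frac{A{\left(3 \right)} + 24215}{38100 + a{\left(-60,62 \right)}} = \frac{\left(8 + 2 \cdot 3\right) + 24215}{38100 + \frac{1}{294}} = \frac{\left(8 + 6\right) + 24215}{\frac{11201401}{294}} = \left(14 + 24215\right) \frac{294}{11201401} = 24229 \cdot \frac{294}{11201401} = \frac{7123326}{11201401}$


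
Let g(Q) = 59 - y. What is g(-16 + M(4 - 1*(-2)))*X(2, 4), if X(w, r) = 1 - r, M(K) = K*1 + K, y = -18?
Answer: -231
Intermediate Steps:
M(K) = 2*K (M(K) = K + K = 2*K)
g(Q) = 77 (g(Q) = 59 - 1*(-18) = 59 + 18 = 77)
g(-16 + M(4 - 1*(-2)))*X(2, 4) = 77*(1 - 1*4) = 77*(1 - 4) = 77*(-3) = -231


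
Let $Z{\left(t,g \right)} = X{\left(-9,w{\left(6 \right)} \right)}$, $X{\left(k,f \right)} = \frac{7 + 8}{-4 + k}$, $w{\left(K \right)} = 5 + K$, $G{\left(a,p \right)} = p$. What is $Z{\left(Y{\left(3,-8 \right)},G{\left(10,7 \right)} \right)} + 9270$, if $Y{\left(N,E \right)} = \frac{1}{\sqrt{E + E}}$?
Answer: $\frac{120495}{13} \approx 9268.8$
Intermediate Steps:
$X{\left(k,f \right)} = \frac{15}{-4 + k}$
$Y{\left(N,E \right)} = \frac{\sqrt{2}}{2 \sqrt{E}}$ ($Y{\left(N,E \right)} = \frac{1}{\sqrt{2 E}} = \frac{1}{\sqrt{2} \sqrt{E}} = \frac{\sqrt{2}}{2 \sqrt{E}}$)
$Z{\left(t,g \right)} = - \frac{15}{13}$ ($Z{\left(t,g \right)} = \frac{15}{-4 - 9} = \frac{15}{-13} = 15 \left(- \frac{1}{13}\right) = - \frac{15}{13}$)
$Z{\left(Y{\left(3,-8 \right)},G{\left(10,7 \right)} \right)} + 9270 = - \frac{15}{13} + 9270 = \frac{120495}{13}$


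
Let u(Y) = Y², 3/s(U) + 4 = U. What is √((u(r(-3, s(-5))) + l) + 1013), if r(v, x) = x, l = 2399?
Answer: √30709/3 ≈ 58.413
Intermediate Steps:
s(U) = 3/(-4 + U)
√((u(r(-3, s(-5))) + l) + 1013) = √(((3/(-4 - 5))² + 2399) + 1013) = √(((3/(-9))² + 2399) + 1013) = √(((3*(-⅑))² + 2399) + 1013) = √(((-⅓)² + 2399) + 1013) = √((⅑ + 2399) + 1013) = √(21592/9 + 1013) = √(30709/9) = √30709/3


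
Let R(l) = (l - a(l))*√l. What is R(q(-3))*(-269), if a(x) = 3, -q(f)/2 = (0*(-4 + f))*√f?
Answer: 0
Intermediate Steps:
q(f) = 0 (q(f) = -2*0*(-4 + f)*√f = -0*√f = -2*0 = 0)
R(l) = √l*(-3 + l) (R(l) = (l - 1*3)*√l = (l - 3)*√l = (-3 + l)*√l = √l*(-3 + l))
R(q(-3))*(-269) = (√0*(-3 + 0))*(-269) = (0*(-3))*(-269) = 0*(-269) = 0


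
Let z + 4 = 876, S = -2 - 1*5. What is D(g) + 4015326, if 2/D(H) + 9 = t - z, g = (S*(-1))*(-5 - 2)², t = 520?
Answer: 1449532684/361 ≈ 4.0153e+6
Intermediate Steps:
S = -7 (S = -2 - 5 = -7)
z = 872 (z = -4 + 876 = 872)
g = 343 (g = (-7*(-1))*(-5 - 2)² = 7*(-7)² = 7*49 = 343)
D(H) = -2/361 (D(H) = 2/(-9 + (520 - 1*872)) = 2/(-9 + (520 - 872)) = 2/(-9 - 352) = 2/(-361) = 2*(-1/361) = -2/361)
D(g) + 4015326 = -2/361 + 4015326 = 1449532684/361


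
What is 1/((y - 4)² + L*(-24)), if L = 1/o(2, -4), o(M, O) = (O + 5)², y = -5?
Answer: 1/57 ≈ 0.017544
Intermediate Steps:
o(M, O) = (5 + O)²
L = 1 (L = 1/((5 - 4)²) = 1/(1²) = 1/1 = 1)
1/((y - 4)² + L*(-24)) = 1/((-5 - 4)² + 1*(-24)) = 1/((-9)² - 24) = 1/(81 - 24) = 1/57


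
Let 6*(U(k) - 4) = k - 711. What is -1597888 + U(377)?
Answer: -4793819/3 ≈ -1.5979e+6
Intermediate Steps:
U(k) = -229/2 + k/6 (U(k) = 4 + (k - 711)/6 = 4 + (-711 + k)/6 = 4 + (-237/2 + k/6) = -229/2 + k/6)
-1597888 + U(377) = -1597888 + (-229/2 + (⅙)*377) = -1597888 + (-229/2 + 377/6) = -1597888 - 155/3 = -4793819/3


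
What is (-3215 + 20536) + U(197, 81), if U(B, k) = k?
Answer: 17402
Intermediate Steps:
(-3215 + 20536) + U(197, 81) = (-3215 + 20536) + 81 = 17321 + 81 = 17402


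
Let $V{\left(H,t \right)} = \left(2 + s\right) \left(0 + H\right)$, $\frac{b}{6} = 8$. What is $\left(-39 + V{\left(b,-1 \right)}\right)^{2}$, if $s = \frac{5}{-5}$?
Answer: $81$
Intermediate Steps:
$b = 48$ ($b = 6 \cdot 8 = 48$)
$s = -1$ ($s = 5 \left(- \frac{1}{5}\right) = -1$)
$V{\left(H,t \right)} = H$ ($V{\left(H,t \right)} = \left(2 - 1\right) \left(0 + H\right) = 1 H = H$)
$\left(-39 + V{\left(b,-1 \right)}\right)^{2} = \left(-39 + 48\right)^{2} = 9^{2} = 81$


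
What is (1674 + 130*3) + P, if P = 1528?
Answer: 3592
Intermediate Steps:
(1674 + 130*3) + P = (1674 + 130*3) + 1528 = (1674 + 390) + 1528 = 2064 + 1528 = 3592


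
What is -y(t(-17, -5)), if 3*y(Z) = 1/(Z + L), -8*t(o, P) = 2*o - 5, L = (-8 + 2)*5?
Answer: 8/603 ≈ 0.013267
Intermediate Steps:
L = -30 (L = -6*5 = -30)
t(o, P) = 5/8 - o/4 (t(o, P) = -(2*o - 5)/8 = -(-5 + 2*o)/8 = 5/8 - o/4)
y(Z) = 1/(3*(-30 + Z)) (y(Z) = 1/(3*(Z - 30)) = 1/(3*(-30 + Z)))
-y(t(-17, -5)) = -1/(3*(-30 + (5/8 - ¼*(-17)))) = -1/(3*(-30 + (5/8 + 17/4))) = -1/(3*(-30 + 39/8)) = -1/(3*(-201/8)) = -(-8)/(3*201) = -1*(-8/603) = 8/603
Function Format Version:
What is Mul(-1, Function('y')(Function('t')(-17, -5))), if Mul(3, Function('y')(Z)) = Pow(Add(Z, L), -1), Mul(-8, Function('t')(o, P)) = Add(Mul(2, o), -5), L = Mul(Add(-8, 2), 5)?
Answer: Rational(8, 603) ≈ 0.013267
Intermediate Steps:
L = -30 (L = Mul(-6, 5) = -30)
Function('t')(o, P) = Add(Rational(5, 8), Mul(Rational(-1, 4), o)) (Function('t')(o, P) = Mul(Rational(-1, 8), Add(Mul(2, o), -5)) = Mul(Rational(-1, 8), Add(-5, Mul(2, o))) = Add(Rational(5, 8), Mul(Rational(-1, 4), o)))
Function('y')(Z) = Mul(Rational(1, 3), Pow(Add(-30, Z), -1)) (Function('y')(Z) = Mul(Rational(1, 3), Pow(Add(Z, -30), -1)) = Mul(Rational(1, 3), Pow(Add(-30, Z), -1)))
Mul(-1, Function('y')(Function('t')(-17, -5))) = Mul(-1, Mul(Rational(1, 3), Pow(Add(-30, Add(Rational(5, 8), Mul(Rational(-1, 4), -17))), -1))) = Mul(-1, Mul(Rational(1, 3), Pow(Add(-30, Add(Rational(5, 8), Rational(17, 4))), -1))) = Mul(-1, Mul(Rational(1, 3), Pow(Add(-30, Rational(39, 8)), -1))) = Mul(-1, Mul(Rational(1, 3), Pow(Rational(-201, 8), -1))) = Mul(-1, Mul(Rational(1, 3), Rational(-8, 201))) = Mul(-1, Rational(-8, 603)) = Rational(8, 603)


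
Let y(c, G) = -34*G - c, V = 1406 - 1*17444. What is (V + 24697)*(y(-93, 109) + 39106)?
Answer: 307333887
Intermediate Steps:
V = -16038 (V = 1406 - 17444 = -16038)
y(c, G) = -c - 34*G
(V + 24697)*(y(-93, 109) + 39106) = (-16038 + 24697)*((-1*(-93) - 34*109) + 39106) = 8659*((93 - 3706) + 39106) = 8659*(-3613 + 39106) = 8659*35493 = 307333887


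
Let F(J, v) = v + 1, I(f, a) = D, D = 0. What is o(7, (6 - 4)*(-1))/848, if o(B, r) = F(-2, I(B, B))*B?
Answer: 7/848 ≈ 0.0082547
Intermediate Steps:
I(f, a) = 0
F(J, v) = 1 + v
o(B, r) = B (o(B, r) = (1 + 0)*B = 1*B = B)
o(7, (6 - 4)*(-1))/848 = 7/848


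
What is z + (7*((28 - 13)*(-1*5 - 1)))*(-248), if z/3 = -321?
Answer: 155277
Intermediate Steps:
z = -963 (z = 3*(-321) = -963)
z + (7*((28 - 13)*(-1*5 - 1)))*(-248) = -963 + (7*((28 - 13)*(-1*5 - 1)))*(-248) = -963 + (7*(15*(-5 - 1)))*(-248) = -963 + (7*(15*(-6)))*(-248) = -963 + (7*(-90))*(-248) = -963 - 630*(-248) = -963 + 156240 = 155277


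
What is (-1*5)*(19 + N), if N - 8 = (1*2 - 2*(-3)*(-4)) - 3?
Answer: -10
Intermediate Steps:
N = -17 (N = 8 + ((1*2 - 2*(-3)*(-4)) - 3) = 8 + ((2 + 6*(-4)) - 3) = 8 + ((2 - 24) - 3) = 8 + (-22 - 3) = 8 - 25 = -17)
(-1*5)*(19 + N) = (-1*5)*(19 - 17) = -5*2 = -10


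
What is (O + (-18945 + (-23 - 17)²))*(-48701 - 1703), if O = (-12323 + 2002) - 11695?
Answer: 1983951844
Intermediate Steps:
O = -22016 (O = -10321 - 11695 = -22016)
(O + (-18945 + (-23 - 17)²))*(-48701 - 1703) = (-22016 + (-18945 + (-23 - 17)²))*(-48701 - 1703) = (-22016 + (-18945 + (-40)²))*(-50404) = (-22016 + (-18945 + 1600))*(-50404) = (-22016 - 17345)*(-50404) = -39361*(-50404) = 1983951844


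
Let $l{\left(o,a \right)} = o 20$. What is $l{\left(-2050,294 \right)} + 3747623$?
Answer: $3706623$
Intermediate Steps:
$l{\left(o,a \right)} = 20 o$
$l{\left(-2050,294 \right)} + 3747623 = 20 \left(-2050\right) + 3747623 = -41000 + 3747623 = 3706623$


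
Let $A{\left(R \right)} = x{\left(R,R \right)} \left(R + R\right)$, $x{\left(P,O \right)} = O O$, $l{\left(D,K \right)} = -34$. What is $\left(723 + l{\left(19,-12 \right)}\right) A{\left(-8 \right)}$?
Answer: $-705536$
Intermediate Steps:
$x{\left(P,O \right)} = O^{2}$
$A{\left(R \right)} = 2 R^{3}$ ($A{\left(R \right)} = R^{2} \left(R + R\right) = R^{2} \cdot 2 R = 2 R^{3}$)
$\left(723 + l{\left(19,-12 \right)}\right) A{\left(-8 \right)} = \left(723 - 34\right) 2 \left(-8\right)^{3} = 689 \cdot 2 \left(-512\right) = 689 \left(-1024\right) = -705536$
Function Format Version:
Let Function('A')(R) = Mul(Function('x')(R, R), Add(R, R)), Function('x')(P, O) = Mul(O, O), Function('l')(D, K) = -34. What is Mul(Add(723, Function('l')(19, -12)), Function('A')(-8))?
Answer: -705536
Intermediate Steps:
Function('x')(P, O) = Pow(O, 2)
Function('A')(R) = Mul(2, Pow(R, 3)) (Function('A')(R) = Mul(Pow(R, 2), Add(R, R)) = Mul(Pow(R, 2), Mul(2, R)) = Mul(2, Pow(R, 3)))
Mul(Add(723, Function('l')(19, -12)), Function('A')(-8)) = Mul(Add(723, -34), Mul(2, Pow(-8, 3))) = Mul(689, Mul(2, -512)) = Mul(689, -1024) = -705536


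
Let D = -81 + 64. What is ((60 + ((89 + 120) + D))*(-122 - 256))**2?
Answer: 9073705536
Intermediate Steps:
D = -17
((60 + ((89 + 120) + D))*(-122 - 256))**2 = ((60 + ((89 + 120) - 17))*(-122 - 256))**2 = ((60 + (209 - 17))*(-378))**2 = ((60 + 192)*(-378))**2 = (252*(-378))**2 = (-95256)**2 = 9073705536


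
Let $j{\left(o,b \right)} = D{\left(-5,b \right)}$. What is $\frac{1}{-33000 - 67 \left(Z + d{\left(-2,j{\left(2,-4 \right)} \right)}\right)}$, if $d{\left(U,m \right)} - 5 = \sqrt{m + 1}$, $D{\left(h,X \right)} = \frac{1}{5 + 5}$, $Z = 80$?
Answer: $- \frac{386950}{14972980871} + \frac{67 \sqrt{110}}{14972980871} \approx -2.5796 \cdot 10^{-5}$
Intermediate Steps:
$D{\left(h,X \right)} = \frac{1}{10}$
$j{\left(o,b \right)} = \frac{1}{10}$
$d{\left(U,m \right)} = 5 + \sqrt{1 + m}$ ($d{\left(U,m \right)} = 5 + \sqrt{m + 1} = 5 + \sqrt{1 + m}$)
$\frac{1}{-33000 - 67 \left(Z + d{\left(-2,j{\left(2,-4 \right)} \right)}\right)} = \frac{1}{-33000 - 67 \left(80 + \left(5 + \sqrt{1 + \frac{1}{10}}\right)\right)} = \frac{1}{-33000 - 67 \left(80 + \left(5 + \sqrt{\frac{11}{10}}\right)\right)} = \frac{1}{-33000 - 67 \left(80 + \left(5 + \frac{\sqrt{110}}{10}\right)\right)} = \frac{1}{-33000 - 67 \left(85 + \frac{\sqrt{110}}{10}\right)} = \frac{1}{-33000 - \left(5695 + \frac{67 \sqrt{110}}{10}\right)} = \frac{1}{-38695 - \frac{67 \sqrt{110}}{10}}$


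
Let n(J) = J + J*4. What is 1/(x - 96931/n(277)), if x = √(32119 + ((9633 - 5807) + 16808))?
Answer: 134249435/91796504664 + 1918225*√52753/91796504664 ≈ 0.0062620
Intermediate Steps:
n(J) = 5*J (n(J) = J + 4*J = 5*J)
x = √52753 (x = √(32119 + (3826 + 16808)) = √(32119 + 20634) = √52753 ≈ 229.68)
1/(x - 96931/n(277)) = 1/(√52753 - 96931/(5*277)) = 1/(√52753 - 96931/1385) = 1/(-96931/1385 + √52753)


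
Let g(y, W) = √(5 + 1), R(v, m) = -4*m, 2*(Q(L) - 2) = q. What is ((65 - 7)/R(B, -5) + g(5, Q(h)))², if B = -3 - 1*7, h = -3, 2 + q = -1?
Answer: 1441/100 + 29*√6/5 ≈ 28.617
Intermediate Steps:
q = -3 (q = -2 - 1 = -3)
Q(L) = ½ (Q(L) = 2 + (½)*(-3) = 2 - 3/2 = ½)
B = -10 (B = -3 - 7 = -10)
g(y, W) = √6
((65 - 7)/R(B, -5) + g(5, Q(h)))² = ((65 - 7)/((-4*(-5))) + √6)² = (58/20 + √6)² = (58*(1/20) + √6)² = (29/10 + √6)²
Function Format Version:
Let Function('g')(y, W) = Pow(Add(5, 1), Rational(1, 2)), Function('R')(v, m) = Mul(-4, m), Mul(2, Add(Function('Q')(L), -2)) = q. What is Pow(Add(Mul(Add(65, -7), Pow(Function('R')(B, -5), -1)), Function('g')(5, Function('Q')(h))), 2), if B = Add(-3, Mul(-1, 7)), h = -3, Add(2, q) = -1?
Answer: Add(Rational(1441, 100), Mul(Rational(29, 5), Pow(6, Rational(1, 2)))) ≈ 28.617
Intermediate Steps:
q = -3 (q = Add(-2, -1) = -3)
Function('Q')(L) = Rational(1, 2) (Function('Q')(L) = Add(2, Mul(Rational(1, 2), -3)) = Add(2, Rational(-3, 2)) = Rational(1, 2))
B = -10 (B = Add(-3, -7) = -10)
Function('g')(y, W) = Pow(6, Rational(1, 2))
Pow(Add(Mul(Add(65, -7), Pow(Function('R')(B, -5), -1)), Function('g')(5, Function('Q')(h))), 2) = Pow(Add(Mul(Add(65, -7), Pow(Mul(-4, -5), -1)), Pow(6, Rational(1, 2))), 2) = Pow(Add(Mul(58, Pow(20, -1)), Pow(6, Rational(1, 2))), 2) = Pow(Add(Mul(58, Rational(1, 20)), Pow(6, Rational(1, 2))), 2) = Pow(Add(Rational(29, 10), Pow(6, Rational(1, 2))), 2)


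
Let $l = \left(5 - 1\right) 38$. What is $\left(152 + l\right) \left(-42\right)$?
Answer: $-12768$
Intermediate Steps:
$l = 152$ ($l = 4 \cdot 38 = 152$)
$\left(152 + l\right) \left(-42\right) = \left(152 + 152\right) \left(-42\right) = 304 \left(-42\right) = -12768$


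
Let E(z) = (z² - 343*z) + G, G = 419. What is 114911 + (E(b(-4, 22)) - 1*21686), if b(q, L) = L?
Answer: 86582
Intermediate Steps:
E(z) = 419 + z² - 343*z (E(z) = (z² - 343*z) + 419 = 419 + z² - 343*z)
114911 + (E(b(-4, 22)) - 1*21686) = 114911 + ((419 + 22² - 343*22) - 1*21686) = 114911 + ((419 + 484 - 7546) - 21686) = 114911 + (-6643 - 21686) = 114911 - 28329 = 86582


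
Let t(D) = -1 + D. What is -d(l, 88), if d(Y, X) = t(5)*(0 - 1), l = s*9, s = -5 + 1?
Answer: 4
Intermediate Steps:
s = -4
l = -36 (l = -4*9 = -36)
d(Y, X) = -4 (d(Y, X) = (-1 + 5)*(0 - 1) = 4*(-1) = -4)
-d(l, 88) = -1*(-4) = 4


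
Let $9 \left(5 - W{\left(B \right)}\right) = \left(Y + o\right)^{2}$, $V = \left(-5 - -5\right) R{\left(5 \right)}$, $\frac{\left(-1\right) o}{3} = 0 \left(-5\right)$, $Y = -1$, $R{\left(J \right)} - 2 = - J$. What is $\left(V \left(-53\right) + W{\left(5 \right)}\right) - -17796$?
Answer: $\frac{160208}{9} \approx 17801.0$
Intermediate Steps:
$R{\left(J \right)} = 2 - J$
$o = 0$ ($o = - 3 \cdot 0 \left(-5\right) = \left(-3\right) 0 = 0$)
$V = 0$ ($V = \left(-5 - -5\right) \left(2 - 5\right) = \left(-5 + 5\right) \left(2 - 5\right) = 0 \left(-3\right) = 0$)
$W{\left(B \right)} = \frac{44}{9}$ ($W{\left(B \right)} = 5 - \frac{\left(-1 + 0\right)^{2}}{9} = 5 - \frac{\left(-1\right)^{2}}{9} = 5 - \frac{1}{9} = \frac{44}{9}$)
$\left(V \left(-53\right) + W{\left(5 \right)}\right) - -17796 = \left(0 \left(-53\right) + \frac{44}{9}\right) - -17796 = \left(0 + \frac{44}{9}\right) + 17796 = \frac{44}{9} + 17796 = \frac{160208}{9}$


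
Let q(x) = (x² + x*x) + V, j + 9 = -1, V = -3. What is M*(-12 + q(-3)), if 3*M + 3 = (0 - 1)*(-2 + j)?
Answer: 9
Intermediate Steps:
j = -10 (j = -9 - 1 = -10)
M = 3 (M = -1 + ((0 - 1)*(-2 - 10))/3 = -1 + (-1*(-12))/3 = -1 + (⅓)*12 = -1 + 4 = 3)
q(x) = -3 + 2*x² (q(x) = (x² + x*x) - 3 = (x² + x²) - 3 = 2*x² - 3 = -3 + 2*x²)
M*(-12 + q(-3)) = 3*(-12 + (-3 + 2*(-3)²)) = 3*(-12 + (-3 + 2*9)) = 3*(-12 + (-3 + 18)) = 3*(-12 + 15) = 3*3 = 9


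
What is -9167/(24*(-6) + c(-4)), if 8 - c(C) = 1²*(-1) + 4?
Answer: 9167/139 ≈ 65.950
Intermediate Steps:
c(C) = 5 (c(C) = 8 - (1²*(-1) + 4) = 8 - (1*(-1) + 4) = 8 - (-1 + 4) = 8 - 1*3 = 8 - 3 = 5)
-9167/(24*(-6) + c(-4)) = -9167/(24*(-6) + 5) = -9167/(-144 + 5) = -9167/(-139) = -9167*(-1/139) = 9167/139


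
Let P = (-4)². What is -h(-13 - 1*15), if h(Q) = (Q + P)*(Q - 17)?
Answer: -540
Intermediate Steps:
P = 16
h(Q) = (-17 + Q)*(16 + Q) (h(Q) = (Q + 16)*(Q - 17) = (16 + Q)*(-17 + Q) = (-17 + Q)*(16 + Q))
-h(-13 - 1*15) = -(-272 + (-13 - 1*15)² - (-13 - 1*15)) = -(-272 + (-13 - 15)² - (-13 - 15)) = -(-272 + (-28)² - 1*(-28)) = -(-272 + 784 + 28) = -1*540 = -540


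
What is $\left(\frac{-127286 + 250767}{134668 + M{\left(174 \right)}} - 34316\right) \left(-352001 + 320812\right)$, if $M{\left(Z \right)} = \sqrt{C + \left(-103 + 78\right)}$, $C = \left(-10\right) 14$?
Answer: $\frac{19409543873501793424}{18135470389} + \frac{3851248909 i \sqrt{165}}{18135470389} \approx 1.0703 \cdot 10^{9} + 2.7278 i$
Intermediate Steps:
$C = -140$
$M{\left(Z \right)} = i \sqrt{165}$ ($M{\left(Z \right)} = \sqrt{-140 + \left(-103 + 78\right)} = \sqrt{-140 - 25} = \sqrt{-165} = i \sqrt{165}$)
$\left(\frac{-127286 + 250767}{134668 + M{\left(174 \right)}} - 34316\right) \left(-352001 + 320812\right) = \left(\frac{-127286 + 250767}{134668 + i \sqrt{165}} - 34316\right) \left(-352001 + 320812\right) = \left(\frac{123481}{134668 + i \sqrt{165}} - 34316\right) \left(-31189\right) = \left(-34316 + \frac{123481}{134668 + i \sqrt{165}}\right) \left(-31189\right) = 1070281724 - \frac{3851248909}{134668 + i \sqrt{165}}$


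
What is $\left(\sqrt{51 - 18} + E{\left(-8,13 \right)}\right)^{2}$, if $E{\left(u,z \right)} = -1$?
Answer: $\left(1 - \sqrt{33}\right)^{2} \approx 22.511$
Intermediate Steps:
$\left(\sqrt{51 - 18} + E{\left(-8,13 \right)}\right)^{2} = \left(\sqrt{51 - 18} - 1\right)^{2} = \left(\sqrt{33} - 1\right)^{2} = \left(-1 + \sqrt{33}\right)^{2}$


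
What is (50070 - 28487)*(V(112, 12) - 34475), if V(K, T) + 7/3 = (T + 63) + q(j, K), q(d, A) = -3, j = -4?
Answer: -2227710928/3 ≈ -7.4257e+8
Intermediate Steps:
V(K, T) = 173/3 + T (V(K, T) = -7/3 + ((T + 63) - 3) = -7/3 + ((63 + T) - 3) = -7/3 + (60 + T) = 173/3 + T)
(50070 - 28487)*(V(112, 12) - 34475) = (50070 - 28487)*((173/3 + 12) - 34475) = 21583*(209/3 - 34475) = 21583*(-103216/3) = -2227710928/3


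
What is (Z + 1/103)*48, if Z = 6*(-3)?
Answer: -88944/103 ≈ -863.53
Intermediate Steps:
Z = -18
(Z + 1/103)*48 = (-18 + 1/103)*48 = -1853/103*48 = -88944/103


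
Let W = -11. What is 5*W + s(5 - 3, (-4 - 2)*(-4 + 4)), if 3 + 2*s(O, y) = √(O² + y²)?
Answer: -111/2 ≈ -55.500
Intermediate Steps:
s(O, y) = -3/2 + √(O² + y²)/2
5*W + s(5 - 3, (-4 - 2)*(-4 + 4)) = 5*(-11) + (-3/2 + √((5 - 3)² + ((-4 - 2)*(-4 + 4))²)/2) = -55 + (-3/2 + √(2² + (-6*0)²)/2) = -55 + (-3/2 + √(4 + 0²)/2) = -55 + (-3/2 + √(4 + 0)/2) = -55 + (-3/2 + √4/2) = -55 + (-3/2 + (½)*2) = -55 + (-3/2 + 1) = -55 - ½ = -111/2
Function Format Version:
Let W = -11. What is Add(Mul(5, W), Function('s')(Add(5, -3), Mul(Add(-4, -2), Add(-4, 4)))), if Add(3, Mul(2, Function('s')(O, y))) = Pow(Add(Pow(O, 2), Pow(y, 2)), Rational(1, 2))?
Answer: Rational(-111, 2) ≈ -55.500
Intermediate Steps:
Function('s')(O, y) = Add(Rational(-3, 2), Mul(Rational(1, 2), Pow(Add(Pow(O, 2), Pow(y, 2)), Rational(1, 2))))
Add(Mul(5, W), Function('s')(Add(5, -3), Mul(Add(-4, -2), Add(-4, 4)))) = Add(Mul(5, -11), Add(Rational(-3, 2), Mul(Rational(1, 2), Pow(Add(Pow(Add(5, -3), 2), Pow(Mul(Add(-4, -2), Add(-4, 4)), 2)), Rational(1, 2))))) = Add(-55, Add(Rational(-3, 2), Mul(Rational(1, 2), Pow(Add(Pow(2, 2), Pow(Mul(-6, 0), 2)), Rational(1, 2))))) = Add(-55, Add(Rational(-3, 2), Mul(Rational(1, 2), Pow(Add(4, Pow(0, 2)), Rational(1, 2))))) = Add(-55, Add(Rational(-3, 2), Mul(Rational(1, 2), Pow(Add(4, 0), Rational(1, 2))))) = Add(-55, Add(Rational(-3, 2), Mul(Rational(1, 2), Pow(4, Rational(1, 2))))) = Add(-55, Add(Rational(-3, 2), Mul(Rational(1, 2), 2))) = Add(-55, Add(Rational(-3, 2), 1)) = Add(-55, Rational(-1, 2)) = Rational(-111, 2)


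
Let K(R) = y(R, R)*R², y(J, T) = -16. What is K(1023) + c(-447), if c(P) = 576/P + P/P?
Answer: -2494925179/149 ≈ -1.6744e+7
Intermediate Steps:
c(P) = 1 + 576/P (c(P) = 576/P + 1 = 1 + 576/P)
K(R) = -16*R²
K(1023) + c(-447) = -16*1023² + (576 - 447)/(-447) = -16*1046529 - 1/447*129 = -16744464 - 43/149 = -2494925179/149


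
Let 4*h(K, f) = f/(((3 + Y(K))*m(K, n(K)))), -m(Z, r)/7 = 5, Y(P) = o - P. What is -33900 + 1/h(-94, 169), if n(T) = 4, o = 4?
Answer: -5743240/169 ≈ -33984.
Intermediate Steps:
Y(P) = 4 - P
m(Z, r) = -35 (m(Z, r) = -7*5 = -35)
h(K, f) = f/(4*(-245 + 35*K)) (h(K, f) = (f/(((3 + (4 - K))*(-35))))/4 = (f/(((7 - K)*(-35))))/4 = (f/(-245 + 35*K))/4 = f/(4*(-245 + 35*K)))
-33900 + 1/h(-94, 169) = -33900 + 1/((1/140)*169/(-7 - 94)) = -33900 + 1/((1/140)*169/(-101)) = -33900 + 1/((1/140)*169*(-1/101)) = -33900 + 1/(-169/14140) = -33900 - 14140/169 = -5743240/169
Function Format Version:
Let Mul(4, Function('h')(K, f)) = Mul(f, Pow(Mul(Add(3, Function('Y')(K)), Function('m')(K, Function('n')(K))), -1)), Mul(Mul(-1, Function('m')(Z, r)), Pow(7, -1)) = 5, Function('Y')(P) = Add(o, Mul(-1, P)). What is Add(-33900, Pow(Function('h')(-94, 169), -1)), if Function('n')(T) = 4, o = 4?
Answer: Rational(-5743240, 169) ≈ -33984.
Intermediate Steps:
Function('Y')(P) = Add(4, Mul(-1, P))
Function('m')(Z, r) = -35 (Function('m')(Z, r) = Mul(-7, 5) = -35)
Function('h')(K, f) = Mul(Rational(1, 4), f, Pow(Add(-245, Mul(35, K)), -1)) (Function('h')(K, f) = Mul(Rational(1, 4), Mul(f, Pow(Mul(Add(3, Add(4, Mul(-1, K))), -35), -1))) = Mul(Rational(1, 4), Mul(f, Pow(Mul(Add(7, Mul(-1, K)), -35), -1))) = Mul(Rational(1, 4), Mul(f, Pow(Add(-245, Mul(35, K)), -1))) = Mul(Rational(1, 4), f, Pow(Add(-245, Mul(35, K)), -1)))
Add(-33900, Pow(Function('h')(-94, 169), -1)) = Add(-33900, Pow(Mul(Rational(1, 140), 169, Pow(Add(-7, -94), -1)), -1)) = Add(-33900, Pow(Mul(Rational(1, 140), 169, Pow(-101, -1)), -1)) = Add(-33900, Pow(Mul(Rational(1, 140), 169, Rational(-1, 101)), -1)) = Add(-33900, Pow(Rational(-169, 14140), -1)) = Add(-33900, Rational(-14140, 169)) = Rational(-5743240, 169)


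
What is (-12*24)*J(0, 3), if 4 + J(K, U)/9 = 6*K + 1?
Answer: 7776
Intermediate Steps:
J(K, U) = -27 + 54*K (J(K, U) = -36 + 9*(6*K + 1) = -36 + 9*(1 + 6*K) = -36 + (9 + 54*K) = -27 + 54*K)
(-12*24)*J(0, 3) = (-12*24)*(-27 + 54*0) = -288*(-27 + 0) = -288*(-27) = 7776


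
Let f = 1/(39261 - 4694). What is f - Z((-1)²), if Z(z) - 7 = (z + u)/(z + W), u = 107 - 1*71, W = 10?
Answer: -3940627/380237 ≈ -10.364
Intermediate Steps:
u = 36 (u = 107 - 71 = 36)
f = 1/34567 ≈ 2.8929e-5
Z(z) = 7 + (36 + z)/(10 + z) (Z(z) = 7 + (z + 36)/(z + 10) = 7 + (36 + z)/(10 + z))
f - Z((-1)²) = 1/34567 - 2*(53 + 4*(-1)²)/(10 + (-1)²) = 1/34567 - 2*(53 + 4*1)/(10 + 1) = 1/34567 - 2*(53 + 4)/11 = 1/34567 - 2*57/11 = 1/34567 - 1*114/11 = 1/34567 - 114/11 = -3940627/380237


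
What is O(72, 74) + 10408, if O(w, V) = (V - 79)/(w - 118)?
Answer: 478773/46 ≈ 10408.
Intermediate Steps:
O(w, V) = (-79 + V)/(-118 + w)
O(72, 74) + 10408 = (-79 + 74)/(-118 + 72) + 10408 = -5/(-46) + 10408 = -1/46*(-5) + 10408 = 5/46 + 10408 = 478773/46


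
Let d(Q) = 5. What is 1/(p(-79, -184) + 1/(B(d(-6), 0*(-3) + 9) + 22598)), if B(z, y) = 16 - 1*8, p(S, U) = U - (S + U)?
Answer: 22606/1785875 ≈ 0.012658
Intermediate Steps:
p(S, U) = -S (p(S, U) = U + (-S - U) = -S)
B(z, y) = 8 (B(z, y) = 16 - 8 = 8)
1/(p(-79, -184) + 1/(B(d(-6), 0*(-3) + 9) + 22598)) = 1/(-1*(-79) + 1/(8 + 22598)) = 1/(79 + 1/22606) = 1/(1785875/22606) = 22606/1785875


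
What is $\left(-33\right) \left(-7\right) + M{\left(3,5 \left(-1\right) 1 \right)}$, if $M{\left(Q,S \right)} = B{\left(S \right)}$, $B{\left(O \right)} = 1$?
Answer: $232$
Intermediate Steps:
$M{\left(Q,S \right)} = 1$
$\left(-33\right) \left(-7\right) + M{\left(3,5 \left(-1\right) 1 \right)} = \left(-33\right) \left(-7\right) + 1 = 231 + 1 = 232$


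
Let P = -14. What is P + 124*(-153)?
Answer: -18986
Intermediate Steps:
P + 124*(-153) = -14 + 124*(-153) = -14 - 18972 = -18986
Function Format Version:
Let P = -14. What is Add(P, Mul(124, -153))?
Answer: -18986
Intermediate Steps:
Add(P, Mul(124, -153)) = Add(-14, Mul(124, -153)) = Add(-14, -18972) = -18986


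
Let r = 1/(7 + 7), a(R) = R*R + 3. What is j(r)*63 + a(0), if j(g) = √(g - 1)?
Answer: 3 + 9*I*√182/2 ≈ 3.0 + 60.708*I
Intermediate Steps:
a(R) = 3 + R² (a(R) = R² + 3 = 3 + R²)
r = 1/14 ≈ 0.071429
j(g) = √(-1 + g)
j(r)*63 + a(0) = √(-1 + 1/14)*63 + (3 + 0²) = √(-13/14)*63 + (3 + 0) = (I*√182/14)*63 + 3 = 9*I*√182/2 + 3 = 3 + 9*I*√182/2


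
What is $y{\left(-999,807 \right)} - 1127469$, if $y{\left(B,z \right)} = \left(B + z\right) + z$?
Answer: $-1126854$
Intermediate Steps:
$y{\left(B,z \right)} = B + 2 z$
$y{\left(-999,807 \right)} - 1127469 = \left(-999 + 2 \cdot 807\right) - 1127469 = \left(-999 + 1614\right) - 1127469 = 615 - 1127469 = -1126854$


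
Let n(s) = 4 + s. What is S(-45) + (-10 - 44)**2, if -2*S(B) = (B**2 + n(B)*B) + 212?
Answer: 875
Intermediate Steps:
S(B) = -106 - B**2/2 - B*(4 + B)/2 (S(B) = -((B**2 + (4 + B)*B) + 212)/2 = -((B**2 + B*(4 + B)) + 212)/2 = -(212 + B**2 + B*(4 + B))/2 = -106 - B**2/2 - B*(4 + B)/2)
S(-45) + (-10 - 44)**2 = (-106 - 1*(-45)**2 - 2*(-45)) + (-10 - 44)**2 = (-106 - 1*2025 + 90) + (-54)**2 = (-106 - 2025 + 90) + 2916 = -2041 + 2916 = 875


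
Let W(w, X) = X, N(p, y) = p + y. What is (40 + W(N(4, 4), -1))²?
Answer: 1521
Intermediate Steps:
(40 + W(N(4, 4), -1))² = (40 - 1)² = 39² = 1521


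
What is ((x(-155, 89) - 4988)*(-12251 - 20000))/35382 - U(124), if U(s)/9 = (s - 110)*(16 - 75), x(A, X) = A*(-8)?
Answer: 191953268/17691 ≈ 10850.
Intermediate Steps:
x(A, X) = -8*A
U(s) = 58410 - 531*s (U(s) = 9*((s - 110)*(16 - 75)) = 9*((-110 + s)*(-59)) = 9*(6490 - 59*s) = 58410 - 531*s)
((x(-155, 89) - 4988)*(-12251 - 20000))/35382 - U(124) = ((-8*(-155) - 4988)*(-12251 - 20000))/35382 - (58410 - 531*124) = ((1240 - 4988)*(-32251))*(1/35382) - (58410 - 65844) = -3748*(-32251)*(1/35382) - 1*(-7434) = 120876748*(1/35382) + 7434 = 60438374/17691 + 7434 = 191953268/17691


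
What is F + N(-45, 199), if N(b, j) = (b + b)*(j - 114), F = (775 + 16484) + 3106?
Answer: 12715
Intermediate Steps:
F = 20365 (F = 17259 + 3106 = 20365)
N(b, j) = 2*b*(-114 + j) (N(b, j) = (2*b)*(-114 + j) = 2*b*(-114 + j))
F + N(-45, 199) = 20365 + 2*(-45)*(-114 + 199) = 20365 + 2*(-45)*85 = 20365 - 7650 = 12715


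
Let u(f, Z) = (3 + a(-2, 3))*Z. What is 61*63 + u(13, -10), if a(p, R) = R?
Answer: 3783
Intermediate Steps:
u(f, Z) = 6*Z (u(f, Z) = (3 + 3)*Z = 6*Z)
61*63 + u(13, -10) = 61*63 + 6*(-10) = 3843 - 60 = 3783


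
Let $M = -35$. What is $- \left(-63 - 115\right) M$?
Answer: $-6230$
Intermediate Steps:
$- \left(-63 - 115\right) M = - \left(-63 - 115\right) \left(-35\right) = - \left(-178\right) \left(-35\right) = \left(-1\right) 6230 = -6230$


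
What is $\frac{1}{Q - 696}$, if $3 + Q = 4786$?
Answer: $\frac{1}{4087} \approx 0.00024468$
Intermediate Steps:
$Q = 4783$ ($Q = -3 + 4786 = 4783$)
$\frac{1}{Q - 696} = \frac{1}{4783 - 696} = \frac{1}{4087}$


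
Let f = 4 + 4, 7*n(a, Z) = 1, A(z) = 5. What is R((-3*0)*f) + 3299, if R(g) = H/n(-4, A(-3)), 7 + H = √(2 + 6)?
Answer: 3250 + 14*√2 ≈ 3269.8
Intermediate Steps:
n(a, Z) = ⅐ (n(a, Z) = (⅐)*1 = ⅐)
f = 8
H = -7 + 2*√2 (H = -7 + √(2 + 6) = -7 + √8 = -7 + 2*√2 ≈ -4.1716)
R(g) = -49 + 14*√2 (R(g) = (-7 + 2*√2)/(⅐) = (-7 + 2*√2)*7 = -49 + 14*√2)
R((-3*0)*f) + 3299 = (-49 + 14*√2) + 3299 = 3250 + 14*√2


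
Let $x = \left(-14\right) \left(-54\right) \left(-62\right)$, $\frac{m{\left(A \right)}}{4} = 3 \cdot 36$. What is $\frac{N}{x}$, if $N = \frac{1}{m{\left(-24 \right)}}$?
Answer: $- \frac{1}{20248704} \approx -4.9386 \cdot 10^{-8}$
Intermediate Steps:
$m{\left(A \right)} = 432$ ($m{\left(A \right)} = 4 \cdot 3 \cdot 36 = 4 \cdot 108 = 432$)
$N = \frac{1}{432} \approx 0.0023148$
$x = -46872$ ($x = 756 \left(-62\right) = -46872$)
$\frac{N}{x} = \frac{1}{432 \left(-46872\right)} = \frac{1}{432} \left(- \frac{1}{46872}\right) = - \frac{1}{20248704}$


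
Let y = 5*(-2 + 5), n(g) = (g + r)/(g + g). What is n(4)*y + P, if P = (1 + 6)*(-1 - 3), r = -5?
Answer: -239/8 ≈ -29.875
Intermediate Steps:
P = -28 (P = 7*(-4) = -28)
n(g) = (-5 + g)/(2*g) (n(g) = (g - 5)/(g + g) = (-5 + g)/((2*g)) = (-5 + g)*(1/(2*g)) = (-5 + g)/(2*g))
y = 15 (y = 5*3 = 15)
n(4)*y + P = ((1/2)*(-5 + 4)/4)*15 - 28 = ((1/2)*(1/4)*(-1))*15 - 28 = -1/8*15 - 28 = -15/8 - 28 = -239/8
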